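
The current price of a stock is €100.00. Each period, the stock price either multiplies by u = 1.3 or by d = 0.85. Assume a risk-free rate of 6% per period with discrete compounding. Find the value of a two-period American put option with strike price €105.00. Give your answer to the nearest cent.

€10.06

Risk-neutral probability p = (1 + 0.06 − 0.85)/(1.3 − 0.85) = 0.2100/0.4500 = 0.4667
Terminal stock prices: S_uu = 169, S_ud = 110.5, S_dd = 72.25
Terminal payoffs (K − S): max(-64, 0) = 0, max(-5.5, 0) = 0, max(32.75, 0) = 32.75
Node u (S = 130): continuation = 1/1.06·[0.4667·0.0000 + 0.5333·0.0000] = 0.0000; exercise value = 0.0000 ≤ continuation, so V_u = 0.0000
Node d (S = 85): continuation = 1/1.06·[0.4667·0.0000 + 0.5333·32.7500] = 16.4780; exercise value = 20.0000 > continuation, so V_d = 20.0000 (exercise)
Node 0 (S = 100): continuation = 1/1.06·[0.4667·0.0000 + 0.5333·20.0000] = 10.0629; exercise value = 5.0000 ≤ continuation, so V_0 = 10.0629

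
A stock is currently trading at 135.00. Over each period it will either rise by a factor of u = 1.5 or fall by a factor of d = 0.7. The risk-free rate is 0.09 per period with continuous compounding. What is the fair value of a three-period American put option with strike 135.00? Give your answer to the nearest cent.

Risk-neutral probability p = (e^0.09 − 0.7)/(1.5 − 0.7) = 0.3942/0.8000 = 0.4927
Terminal stock prices: S_uuu = 455.6, S_uud = 212.6, S_udd = 99.22, S_ddd = 46.3
Terminal payoffs (K − S): max(-320.6, 0) = 0, max(-77.62, 0) = 0, max(35.78, 0) = 35.78, max(88.7, 0) = 88.7
Node uu (S = 303.8): continuation = e^(−0.09)·[0.4927·0.0000 + 0.5073·0.0000] = 0.0000; exercise value = 0.0000 ≤ continuation, so V_uu = 0.0000
Node ud (S = 141.8): continuation = e^(−0.09)·[0.4927·0.0000 + 0.5073·35.7750] = 16.5860; exercise value = 0.0000 ≤ continuation, so V_ud = 16.5860
Node dd (S = 66.15): continuation = e^(−0.09)·[0.4927·35.7750 + 0.5073·88.6950] = 57.2307; exercise value = 68.8500 > continuation, so V_dd = 68.8500 (exercise)
Node u (S = 202.5): continuation = e^(−0.09)·[0.4927·0.0000 + 0.5073·16.5860] = 7.6896; exercise value = 0.0000 ≤ continuation, so V_u = 7.6896
Node d (S = 94.5): continuation = e^(−0.09)·[0.4927·16.5860 + 0.5073·68.8500] = 39.3892; exercise value = 40.5000 > continuation, so V_d = 40.5000 (exercise)
Node 0 (S = 135): continuation = e^(−0.09)·[0.4927·7.6896 + 0.5073·40.5000] = 22.2394; exercise value = 0.0000 ≤ continuation, so V_0 = 22.2394

22.24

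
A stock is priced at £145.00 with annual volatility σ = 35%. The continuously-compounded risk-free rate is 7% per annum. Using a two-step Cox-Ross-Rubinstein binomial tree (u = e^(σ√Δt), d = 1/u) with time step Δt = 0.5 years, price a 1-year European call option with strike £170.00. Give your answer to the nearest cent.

£16.44

CRR parameters: u = e^(σ√Δt) = e^(0.35·√0.5) = 1.2808, d = 1/u = 0.7808
Per-period rate: rΔt = 0.07·0.5 = 0.035, so R = e^0.035 = 1.0356
Risk-neutral probability p = (e^0.035 − 0.7808)/(1.2808 − 0.7808) = 0.2549/0.5000 = 0.5097
Terminal stock prices: S_uu = 237.9, S_ud = 145, S_dd = 88.39
Terminal payoffs (S − K): max(67.87, 0) = 67.87, max(-25, 0) = 0, max(-81.61, 0) = 0
Node u (S = 185.7): V_u = e^(−0.035)·[0.5097·67.8662 + 0.4903·0.0000] = 33.4000
Node d (S = 113.2): V_d = e^(−0.035)·[0.5097·0.0000 + 0.4903·0.0000] = 0.0000
Node 0 (S = 145): V_0 = e^(−0.035)·[0.5097·33.4000 + 0.4903·0.0000] = 16.4377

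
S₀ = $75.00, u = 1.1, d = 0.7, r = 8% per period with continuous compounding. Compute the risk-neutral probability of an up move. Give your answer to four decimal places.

Risk-neutral probability p = (e^0.08 − 0.7)/(1.1 − 0.7) = 0.3833/0.4000 = 0.9582

p = 0.9582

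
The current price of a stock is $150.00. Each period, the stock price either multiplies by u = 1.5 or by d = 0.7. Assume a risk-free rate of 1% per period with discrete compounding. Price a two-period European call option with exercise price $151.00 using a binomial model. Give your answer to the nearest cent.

Risk-neutral probability p = (1 + 0.01 − 0.7)/(1.5 − 0.7) = 0.3100/0.8000 = 0.3875
Terminal stock prices: S_uu = 337.5, S_ud = 157.5, S_dd = 73.5
Terminal payoffs (S − K): max(186.5, 0) = 186.5, max(6.5, 0) = 6.5, max(-77.5, 0) = 0
Node u (S = 225): V_u = 1/1.01·[0.3875·186.5000 + 0.6125·6.5000] = 75.4950
Node d (S = 105): V_d = 1/1.01·[0.3875·6.5000 + 0.6125·0.0000] = 2.4938
Node 0 (S = 150): V_0 = 1/1.01·[0.3875·75.4950 + 0.6125·2.4938] = 30.4770

$30.48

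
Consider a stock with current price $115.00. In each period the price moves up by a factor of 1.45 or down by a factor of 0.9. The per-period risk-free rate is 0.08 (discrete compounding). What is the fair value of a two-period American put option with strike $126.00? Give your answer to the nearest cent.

$14.02

Risk-neutral probability p = (1 + 0.08 − 0.9)/(1.45 − 0.9) = 0.1800/0.5500 = 0.3273
Terminal stock prices: S_uu = 241.8, S_ud = 150.1, S_dd = 93.15
Terminal payoffs (K − S): max(-115.8, 0) = 0, max(-24.08, 0) = 0, max(32.85, 0) = 32.85
Node u (S = 166.8): continuation = 1/1.08·[0.3273·0.0000 + 0.6727·0.0000] = 0.0000; exercise value = 0.0000 ≤ continuation, so V_u = 0.0000
Node d (S = 103.5): continuation = 1/1.08·[0.3273·0.0000 + 0.6727·32.8500] = 20.4621; exercise value = 22.5000 > continuation, so V_d = 22.5000 (exercise)
Node 0 (S = 115): continuation = 1/1.08·[0.3273·0.0000 + 0.6727·22.5000] = 14.0152; exercise value = 11.0000 ≤ continuation, so V_0 = 14.0152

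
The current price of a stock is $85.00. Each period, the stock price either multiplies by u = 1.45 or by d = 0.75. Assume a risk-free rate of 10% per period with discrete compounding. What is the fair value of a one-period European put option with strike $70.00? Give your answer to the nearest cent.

Risk-neutral probability p = (1 + 0.1 − 0.75)/(1.45 − 0.75) = 0.3500/0.7000 = 0.5000
Terminal stock prices: S_u = 123.2, S_d = 63.75
Terminal payoffs (K − S): max(-53.25, 0) = 0, max(6.25, 0) = 6.25
Node 0 (S = 85): V_0 = 1/1.1·[0.5000·0.0000 + 0.5000·6.2500] = 2.8409

$2.84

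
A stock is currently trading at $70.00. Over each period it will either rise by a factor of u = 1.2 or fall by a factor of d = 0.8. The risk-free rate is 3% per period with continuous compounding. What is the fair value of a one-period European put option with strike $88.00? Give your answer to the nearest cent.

$15.40

Risk-neutral probability p = (e^0.03 − 0.8)/(1.2 − 0.8) = 0.2305/0.4000 = 0.5761
Terminal stock prices: S_u = 84, S_d = 56
Terminal payoffs (K − S): max(4, 0) = 4, max(32, 0) = 32
Node 0 (S = 70): V_0 = e^(−0.03)·[0.5761·4.0000 + 0.4239·32.0000] = 15.3992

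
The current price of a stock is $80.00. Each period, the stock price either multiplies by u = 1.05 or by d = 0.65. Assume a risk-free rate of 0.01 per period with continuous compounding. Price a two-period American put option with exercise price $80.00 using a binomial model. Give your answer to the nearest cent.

$5.01

Risk-neutral probability p = (e^0.01 − 0.65)/(1.05 − 0.65) = 0.3601/0.4000 = 0.9001
Terminal stock prices: S_uu = 88.2, S_ud = 54.6, S_dd = 33.8
Terminal payoffs (K − S): max(-8.2, 0) = 0, max(25.4, 0) = 25.4, max(46.2, 0) = 46.2
Node u (S = 84): continuation = e^(−0.01)·[0.9001·0.0000 + 0.0999·25.4000] = 2.5116; exercise value = 0.0000 ≤ continuation, so V_u = 2.5116
Node d (S = 52): continuation = e^(−0.01)·[0.9001·25.4000 + 0.0999·46.2000] = 27.2040; exercise value = 28.0000 > continuation, so V_d = 28.0000 (exercise)
Node 0 (S = 80): continuation = e^(−0.01)·[0.9001·2.5116 + 0.0999·28.0000] = 5.0069; exercise value = 0.0000 ≤ continuation, so V_0 = 5.0069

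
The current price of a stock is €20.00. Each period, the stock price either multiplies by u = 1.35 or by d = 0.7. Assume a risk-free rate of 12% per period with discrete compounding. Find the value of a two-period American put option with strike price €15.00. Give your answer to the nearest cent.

Risk-neutral probability p = (1 + 0.12 − 0.7)/(1.35 − 0.7) = 0.4200/0.6500 = 0.6462
Terminal stock prices: S_uu = 36.45, S_ud = 18.9, S_dd = 9.8
Terminal payoffs (K − S): max(-21.45, 0) = 0, max(-3.9, 0) = 0, max(5.2, 0) = 5.2
Node u (S = 27): continuation = 1/1.12·[0.6462·0.0000 + 0.3538·0.0000] = 0.0000; exercise value = 0.0000 ≤ continuation, so V_u = 0.0000
Node d (S = 14): continuation = 1/1.12·[0.6462·0.0000 + 0.3538·5.2000] = 1.6429; exercise value = 1.0000 ≤ continuation, so V_d = 1.6429
Node 0 (S = 20): continuation = 1/1.12·[0.6462·0.0000 + 0.3538·1.6429] = 0.5190; exercise value = 0.0000 ≤ continuation, so V_0 = 0.5190

€0.52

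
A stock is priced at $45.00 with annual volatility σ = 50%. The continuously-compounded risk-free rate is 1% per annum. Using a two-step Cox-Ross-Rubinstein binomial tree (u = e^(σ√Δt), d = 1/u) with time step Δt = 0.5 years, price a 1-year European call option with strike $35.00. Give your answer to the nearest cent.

CRR parameters: u = e^(σ√Δt) = e^(0.5·√0.5) = 1.4241, d = 1/u = 0.7022
Per-period rate: rΔt = 0.01·0.5 = 0.005, so R = e^0.005 = 1.0050
Risk-neutral probability p = (e^0.005 − 0.7022)/(1.4241 − 0.7022) = 0.3028/0.7219 = 0.4195
Terminal stock prices: S_uu = 91.27, S_ud = 45, S_dd = 22.19
Terminal payoffs (S − K): max(56.27, 0) = 56.27, max(10, 0) = 10, max(-12.81, 0) = 0
Node u (S = 64.09): V_u = e^(−0.005)·[0.4195·56.2652 + 0.5805·10.0000] = 29.2599
Node d (S = 31.6): V_d = e^(−0.005)·[0.4195·10.0000 + 0.5805·0.0000] = 4.1737
Node 0 (S = 45): V_0 = e^(−0.005)·[0.4195·29.2599 + 0.5805·4.1737] = 14.6232

$14.62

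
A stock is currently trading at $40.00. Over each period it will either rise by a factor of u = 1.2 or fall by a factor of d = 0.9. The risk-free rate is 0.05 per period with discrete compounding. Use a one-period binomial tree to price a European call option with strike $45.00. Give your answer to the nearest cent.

$1.43

Risk-neutral probability p = (1 + 0.05 − 0.9)/(1.2 − 0.9) = 0.1500/0.3000 = 0.5000
Terminal stock prices: S_u = 48, S_d = 36
Terminal payoffs (S − K): max(3, 0) = 3, max(-9, 0) = 0
Node 0 (S = 40): V_0 = 1/1.05·[0.5000·3.0000 + 0.5000·0.0000] = 1.4286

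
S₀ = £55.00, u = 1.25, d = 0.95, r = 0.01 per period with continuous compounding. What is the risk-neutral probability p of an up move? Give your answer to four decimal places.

Risk-neutral probability p = (e^0.01 − 0.95)/(1.25 − 0.95) = 0.0601/0.3000 = 0.2002

p = 0.2002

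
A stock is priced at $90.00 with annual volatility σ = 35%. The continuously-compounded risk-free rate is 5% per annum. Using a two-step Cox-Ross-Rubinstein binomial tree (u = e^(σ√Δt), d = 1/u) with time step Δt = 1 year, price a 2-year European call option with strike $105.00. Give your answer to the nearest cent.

CRR parameters: u = e^(σ√Δt) = e^(0.35·√1) = 1.4191, d = 1/u = 0.7047
Per-period rate: rΔt = 0.05·1 = 0.05, so R = e^0.05 = 1.0513
Risk-neutral probability p = (e^0.05 − 0.7047)/(1.4191 − 0.7047) = 0.3466/0.7144 = 0.4852
Terminal stock prices: S_uu = 181.2, S_ud = 90, S_dd = 44.69
Terminal payoffs (S − K): max(76.24, 0) = 76.24, max(-15, 0) = 0, max(-60.31, 0) = 0
Node u (S = 127.7): V_u = e^(−0.05)·[0.4852·76.2377 + 0.5148·0.0000] = 35.1831
Node d (S = 63.42): V_d = e^(−0.05)·[0.4852·0.0000 + 0.5148·0.0000] = 0.0000
Node 0 (S = 90): V_0 = e^(−0.05)·[0.4852·35.1831 + 0.5148·0.0000] = 16.2367

$16.24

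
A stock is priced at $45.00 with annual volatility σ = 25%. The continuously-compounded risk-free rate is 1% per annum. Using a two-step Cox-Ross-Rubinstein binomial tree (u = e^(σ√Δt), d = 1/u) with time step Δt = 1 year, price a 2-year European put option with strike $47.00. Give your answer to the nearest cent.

CRR parameters: u = e^(σ√Δt) = e^(0.25·√1) = 1.2840, d = 1/u = 0.7788
Per-period rate: rΔt = 0.01·1 = 0.01, so R = e^0.01 = 1.0101
Risk-neutral probability p = (e^0.01 − 0.7788)/(1.2840 − 0.7788) = 0.2312/0.5052 = 0.4577
Terminal stock prices: S_uu = 74.19, S_ud = 45, S_dd = 27.29
Terminal payoffs (K − S): max(-27.19, 0) = 0, max(2, 0) = 2, max(19.71, 0) = 19.71
Node u (S = 57.78): V_u = e^(−0.01)·[0.4577·0.0000 + 0.5423·2.0000] = 1.0738
Node d (S = 35.05): V_d = e^(−0.01)·[0.4577·2.0000 + 0.5423·19.7061] = 11.4863
Node 0 (S = 45): V_0 = e^(−0.01)·[0.4577·1.0738 + 0.5423·11.4863] = 6.6535

$6.65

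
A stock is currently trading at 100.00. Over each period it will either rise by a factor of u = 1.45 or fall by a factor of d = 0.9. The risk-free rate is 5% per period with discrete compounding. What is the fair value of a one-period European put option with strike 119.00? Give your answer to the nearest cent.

Risk-neutral probability p = (1 + 0.05 − 0.9)/(1.45 − 0.9) = 0.1500/0.5500 = 0.2727
Terminal stock prices: S_u = 145, S_d = 90
Terminal payoffs (K − S): max(-26, 0) = 0, max(29, 0) = 29
Node 0 (S = 100): V_0 = 1/1.05·[0.2727·0.0000 + 0.7273·29.0000] = 20.0866

20.09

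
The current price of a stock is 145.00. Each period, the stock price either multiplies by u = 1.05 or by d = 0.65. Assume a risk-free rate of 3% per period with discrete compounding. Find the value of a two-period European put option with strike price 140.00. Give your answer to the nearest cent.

3.86

Risk-neutral probability p = (1 + 0.03 − 0.65)/(1.05 − 0.65) = 0.3800/0.4000 = 0.9500
Terminal stock prices: S_uu = 159.9, S_ud = 98.96, S_dd = 61.26
Terminal payoffs (K − S): max(-19.86, 0) = 0, max(41.04, 0) = 41.04, max(78.74, 0) = 78.74
Node u (S = 152.2): V_u = 1/1.03·[0.9500·0.0000 + 0.0500·41.0375] = 1.9921
Node d (S = 94.25): V_d = 1/1.03·[0.9500·41.0375 + 0.0500·78.7375] = 41.6723
Node 0 (S = 145): V_0 = 1/1.03·[0.9500·1.9921 + 0.0500·41.6723] = 3.8603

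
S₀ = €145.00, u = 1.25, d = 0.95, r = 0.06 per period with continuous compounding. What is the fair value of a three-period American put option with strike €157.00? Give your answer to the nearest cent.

€12.00

Risk-neutral probability p = (e^0.06 − 0.95)/(1.25 − 0.95) = 0.1118/0.3000 = 0.3728
Terminal stock prices: S_uuu = 283.2, S_uud = 215.2, S_udd = 163.6, S_ddd = 124.3
Terminal payoffs (K − S): max(-126.2, 0) = 0, max(-58.23, 0) = 0, max(-6.578, 0) = 0, max(32.68, 0) = 32.68
Node uu (S = 226.6): continuation = e^(−0.06)·[0.3728·0.0000 + 0.6272·0.0000] = 0.0000; exercise value = 0.0000 ≤ continuation, so V_uu = 0.0000
Node ud (S = 172.2): continuation = e^(−0.06)·[0.3728·0.0000 + 0.6272·0.0000] = 0.0000; exercise value = 0.0000 ≤ continuation, so V_ud = 0.0000
Node dd (S = 130.9): continuation = e^(−0.06)·[0.3728·0.0000 + 0.6272·32.6806] = 19.3040; exercise value = 26.1375 > continuation, so V_dd = 26.1375 (exercise)
Node u (S = 181.2): continuation = e^(−0.06)·[0.3728·0.0000 + 0.6272·0.0000] = 0.0000; exercise value = 0.0000 ≤ continuation, so V_u = 0.0000
Node d (S = 137.8): continuation = e^(−0.06)·[0.3728·0.0000 + 0.6272·26.1375] = 15.4390; exercise value = 19.2500 > continuation, so V_d = 19.2500 (exercise)
Node 0 (S = 145): continuation = e^(−0.06)·[0.3728·0.0000 + 0.6272·19.2500] = 11.3707; exercise value = 12.0000 > continuation, so V_0 = 12.0000 (exercise)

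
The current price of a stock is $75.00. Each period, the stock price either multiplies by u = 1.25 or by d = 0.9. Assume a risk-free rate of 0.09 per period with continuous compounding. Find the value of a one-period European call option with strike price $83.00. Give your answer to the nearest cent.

$5.45

Risk-neutral probability p = (e^0.09 − 0.9)/(1.25 − 0.9) = 0.1942/0.3500 = 0.5548
Terminal stock prices: S_u = 93.75, S_d = 67.5
Terminal payoffs (S − K): max(10.75, 0) = 10.75, max(-15.5, 0) = 0
Node 0 (S = 75): V_0 = e^(−0.09)·[0.5548·10.7500 + 0.4452·0.0000] = 5.4506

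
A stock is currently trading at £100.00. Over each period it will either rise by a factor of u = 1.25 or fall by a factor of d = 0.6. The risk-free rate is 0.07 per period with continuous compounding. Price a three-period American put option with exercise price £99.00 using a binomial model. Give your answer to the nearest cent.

Risk-neutral probability p = (e^0.07 − 0.6)/(1.25 − 0.6) = 0.4725/0.6500 = 0.7269
Terminal stock prices: S_uuu = 195.3, S_uud = 93.75, S_udd = 45, S_ddd = 21.6
Terminal payoffs (K − S): max(-96.31, 0) = 0, max(5.25, 0) = 5.25, max(54, 0) = 54, max(77.4, 0) = 77.4
Node uu (S = 156.2): continuation = e^(−0.07)·[0.7269·0.0000 + 0.2731·5.2500] = 1.3367; exercise value = 0.0000 ≤ continuation, so V_uu = 1.3367
Node ud (S = 75): continuation = e^(−0.07)·[0.7269·5.2500 + 0.2731·54.0000] = 17.3070; exercise value = 24.0000 > continuation, so V_ud = 24.0000 (exercise)
Node dd (S = 36): continuation = e^(−0.07)·[0.7269·54.0000 + 0.2731·77.4000] = 56.3070; exercise value = 63.0000 > continuation, so V_dd = 63.0000 (exercise)
Node u (S = 125): continuation = e^(−0.07)·[0.7269·1.3367 + 0.2731·24.0000] = 7.0165; exercise value = 0.0000 ≤ continuation, so V_u = 7.0165
Node d (S = 60): continuation = e^(−0.07)·[0.7269·24.0000 + 0.2731·63.0000] = 32.3070; exercise value = 39.0000 > continuation, so V_d = 39.0000 (exercise)
Node 0 (S = 100): continuation = e^(−0.07)·[0.7269·7.0165 + 0.2731·39.0000] = 14.6852; exercise value = 0.0000 ≤ continuation, so V_0 = 14.6852

£14.69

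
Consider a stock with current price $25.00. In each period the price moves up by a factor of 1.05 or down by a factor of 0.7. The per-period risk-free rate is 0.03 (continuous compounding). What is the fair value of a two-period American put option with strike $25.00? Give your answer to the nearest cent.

Risk-neutral probability p = (e^0.03 − 0.7)/(1.05 − 0.7) = 0.3305/0.3500 = 0.9442
Terminal stock prices: S_uu = 27.56, S_ud = 18.38, S_dd = 12.25
Terminal payoffs (K − S): max(-2.562, 0) = 0, max(6.625, 0) = 6.625, max(12.75, 0) = 12.75
Node u (S = 26.25): continuation = e^(−0.03)·[0.9442·0.0000 + 0.0558·6.6250] = 0.3590; exercise value = 0.0000 ≤ continuation, so V_u = 0.3590
Node d (S = 17.5): continuation = e^(−0.03)·[0.9442·6.6250 + 0.0558·12.7500] = 6.7611; exercise value = 7.5000 > continuation, so V_d = 7.5000 (exercise)
Node 0 (S = 25): continuation = e^(−0.03)·[0.9442·0.3590 + 0.0558·7.5000] = 0.7354; exercise value = 0.0000 ≤ continuation, so V_0 = 0.7354

$0.74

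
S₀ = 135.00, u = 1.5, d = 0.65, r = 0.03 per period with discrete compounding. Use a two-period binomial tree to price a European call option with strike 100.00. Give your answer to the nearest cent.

53.12

Risk-neutral probability p = (1 + 0.03 − 0.65)/(1.5 − 0.65) = 0.3800/0.8500 = 0.4471
Terminal stock prices: S_uu = 303.8, S_ud = 131.6, S_dd = 57.04
Terminal payoffs (S − K): max(203.8, 0) = 203.8, max(31.62, 0) = 31.62, max(-42.96, 0) = 0
Node u (S = 202.5): V_u = 1/1.03·[0.4471·203.7500 + 0.5529·31.6250] = 105.4126
Node d (S = 87.75): V_d = 1/1.03·[0.4471·31.6250 + 0.5529·0.0000] = 13.7264
Node 0 (S = 135): V_0 = 1/1.03·[0.4471·105.4126 + 0.5529·13.7264] = 53.1219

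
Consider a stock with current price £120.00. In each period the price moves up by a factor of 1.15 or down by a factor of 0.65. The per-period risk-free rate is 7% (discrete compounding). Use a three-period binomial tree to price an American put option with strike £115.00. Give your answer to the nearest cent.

Risk-neutral probability p = (1 + 0.07 − 0.65)/(1.15 − 0.65) = 0.4200/0.5000 = 0.8400
Terminal stock prices: S_uuu = 182.5, S_uud = 103.2, S_udd = 58.31, S_ddd = 32.95
Terminal payoffs (K − S): max(-67.5, 0) = 0, max(11.84, 0) = 11.84, max(56.69, 0) = 56.69, max(82.05, 0) = 82.05
Node uu (S = 158.7): continuation = 1/1.07·[0.8400·0.0000 + 0.1600·11.8450] = 1.7712; exercise value = 0.0000 ≤ continuation, so V_uu = 1.7712
Node ud (S = 89.7): continuation = 1/1.07·[0.8400·11.8450 + 0.1600·56.6950] = 17.7766; exercise value = 25.3000 > continuation, so V_ud = 25.3000 (exercise)
Node dd (S = 50.7): continuation = 1/1.07·[0.8400·56.6950 + 0.1600·82.0450] = 56.7766; exercise value = 64.3000 > continuation, so V_dd = 64.3000 (exercise)
Node u (S = 138): continuation = 1/1.07·[0.8400·1.7712 + 0.1600·25.3000] = 5.1737; exercise value = 0.0000 ≤ continuation, so V_u = 5.1737
Node d (S = 78): continuation = 1/1.07·[0.8400·25.3000 + 0.1600·64.3000] = 29.4766; exercise value = 37.0000 > continuation, so V_d = 37.0000 (exercise)
Node 0 (S = 120): continuation = 1/1.07·[0.8400·5.1737 + 0.1600·37.0000] = 9.5943; exercise value = 0.0000 ≤ continuation, so V_0 = 9.5943

£9.59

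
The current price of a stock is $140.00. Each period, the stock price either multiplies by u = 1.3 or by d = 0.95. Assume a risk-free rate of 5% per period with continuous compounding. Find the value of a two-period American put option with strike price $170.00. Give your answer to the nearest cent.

Risk-neutral probability p = (e^0.05 − 0.95)/(1.3 − 0.95) = 0.1013/0.3500 = 0.2893
Terminal stock prices: S_uu = 236.6, S_ud = 172.9, S_dd = 126.3
Terminal payoffs (K − S): max(-66.6, 0) = 0, max(-2.9, 0) = 0, max(43.65, 0) = 43.65
Node u (S = 182): continuation = e^(−0.05)·[0.2893·0.0000 + 0.7107·0.0000] = 0.0000; exercise value = 0.0000 ≤ continuation, so V_u = 0.0000
Node d (S = 133): continuation = e^(−0.05)·[0.2893·0.0000 + 0.7107·43.6500] = 29.5072; exercise value = 37.0000 > continuation, so V_d = 37.0000 (exercise)
Node 0 (S = 140): continuation = e^(−0.05)·[0.2893·0.0000 + 0.7107·37.0000] = 25.0118; exercise value = 30.0000 > continuation, so V_0 = 30.0000 (exercise)

$30.00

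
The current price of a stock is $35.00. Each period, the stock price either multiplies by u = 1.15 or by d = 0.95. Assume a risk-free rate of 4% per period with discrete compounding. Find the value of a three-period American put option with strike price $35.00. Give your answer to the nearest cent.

$0.95

Risk-neutral probability p = (1 + 0.04 − 0.95)/(1.15 − 0.95) = 0.0900/0.2000 = 0.4500
Terminal stock prices: S_uuu = 53.23, S_uud = 43.97, S_udd = 36.33, S_ddd = 30.01
Terminal payoffs (K − S): max(-18.23, 0) = 0, max(-8.973, 0) = 0, max(-1.326, 0) = 0, max(4.992, 0) = 4.992
Node uu (S = 46.29): continuation = 1/1.04·[0.4500·0.0000 + 0.5500·0.0000] = 0.0000; exercise value = 0.0000 ≤ continuation, so V_uu = 0.0000
Node ud (S = 38.24): continuation = 1/1.04·[0.4500·0.0000 + 0.5500·0.0000] = 0.0000; exercise value = 0.0000 ≤ continuation, so V_ud = 0.0000
Node dd (S = 31.59): continuation = 1/1.04·[0.4500·0.0000 + 0.5500·4.9919] = 2.6399; exercise value = 3.4125 > continuation, so V_dd = 3.4125 (exercise)
Node u (S = 40.25): continuation = 1/1.04·[0.4500·0.0000 + 0.5500·0.0000] = 0.0000; exercise value = 0.0000 ≤ continuation, so V_u = 0.0000
Node d (S = 33.25): continuation = 1/1.04·[0.4500·0.0000 + 0.5500·3.4125] = 1.8047; exercise value = 1.7500 ≤ continuation, so V_d = 1.8047
Node 0 (S = 35): continuation = 1/1.04·[0.4500·0.0000 + 0.5500·1.8047] = 0.9544; exercise value = 0.0000 ≤ continuation, so V_0 = 0.9544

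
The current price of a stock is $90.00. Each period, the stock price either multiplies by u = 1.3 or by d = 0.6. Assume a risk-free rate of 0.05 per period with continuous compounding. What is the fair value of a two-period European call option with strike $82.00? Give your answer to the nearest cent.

$26.36

Risk-neutral probability p = (e^0.05 − 0.6)/(1.3 − 0.6) = 0.4513/0.7000 = 0.6447
Terminal stock prices: S_uu = 152.1, S_ud = 70.2, S_dd = 32.4
Terminal payoffs (S − K): max(70.1, 0) = 70.1, max(-11.8, 0) = 0, max(-49.6, 0) = 0
Node u (S = 117): V_u = e^(−0.05)·[0.6447·70.1000 + 0.3553·0.0000] = 42.9876
Node d (S = 54): V_d = e^(−0.05)·[0.6447·0.0000 + 0.3553·0.0000] = 0.0000
Node 0 (S = 90): V_0 = e^(−0.05)·[0.6447·42.9876 + 0.3553·0.0000] = 26.3613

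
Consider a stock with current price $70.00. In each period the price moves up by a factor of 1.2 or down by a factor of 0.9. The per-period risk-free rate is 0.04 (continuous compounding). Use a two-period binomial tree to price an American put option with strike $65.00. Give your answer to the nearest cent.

$2.16

Risk-neutral probability p = (e^0.04 − 0.9)/(1.2 − 0.9) = 0.1408/0.3000 = 0.4694
Terminal stock prices: S_uu = 100.8, S_ud = 75.6, S_dd = 56.7
Terminal payoffs (K − S): max(-35.8, 0) = 0, max(-10.6, 0) = 0, max(8.3, 0) = 8.3
Node u (S = 84): continuation = e^(−0.04)·[0.4694·0.0000 + 0.5306·0.0000] = 0.0000; exercise value = 0.0000 ≤ continuation, so V_u = 0.0000
Node d (S = 63): continuation = e^(−0.04)·[0.4694·0.0000 + 0.5306·8.3000] = 4.2315; exercise value = 2.0000 ≤ continuation, so V_d = 4.2315
Node 0 (S = 70): continuation = e^(−0.04)·[0.4694·0.0000 + 0.5306·4.2315] = 2.1573; exercise value = 0.0000 ≤ continuation, so V_0 = 2.1573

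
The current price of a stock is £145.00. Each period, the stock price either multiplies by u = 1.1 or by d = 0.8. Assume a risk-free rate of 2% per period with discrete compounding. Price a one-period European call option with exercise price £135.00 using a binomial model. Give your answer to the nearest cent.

Risk-neutral probability p = (1 + 0.02 − 0.8)/(1.1 − 0.8) = 0.2200/0.3000 = 0.7333
Terminal stock prices: S_u = 159.5, S_d = 116
Terminal payoffs (S − K): max(24.5, 0) = 24.5, max(-19, 0) = 0
Node 0 (S = 145): V_0 = 1/1.02·[0.7333·24.5000 + 0.2667·0.0000] = 17.6144

£17.61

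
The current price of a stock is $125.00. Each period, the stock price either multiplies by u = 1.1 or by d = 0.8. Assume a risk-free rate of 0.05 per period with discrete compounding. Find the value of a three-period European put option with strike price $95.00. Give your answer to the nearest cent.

$0.54

Risk-neutral probability p = (1 + 0.05 − 0.8)/(1.1 − 0.8) = 0.2500/0.3000 = 0.8333
Terminal stock prices: S_uuu = 166.4, S_uud = 121, S_udd = 88, S_ddd = 64
Terminal payoffs (K − S): max(-71.38, 0) = 0, max(-26, 0) = 0, max(7, 0) = 7, max(31, 0) = 31
Node uu (S = 151.3): V_uu = 1/1.05·[0.8333·0.0000 + 0.1667·0.0000] = 0.0000
Node ud (S = 110): V_ud = 1/1.05·[0.8333·0.0000 + 0.1667·7.0000] = 1.1111
Node dd (S = 80): V_dd = 1/1.05·[0.8333·7.0000 + 0.1667·31.0000] = 10.4762
Node u (S = 137.5): V_u = 1/1.05·[0.8333·0.0000 + 0.1667·1.1111] = 0.1764
Node d (S = 100): V_d = 1/1.05·[0.8333·1.1111 + 0.1667·10.4762] = 2.5447
Node 0 (S = 125): V_0 = 1/1.05·[0.8333·0.1764 + 0.1667·2.5447] = 0.5439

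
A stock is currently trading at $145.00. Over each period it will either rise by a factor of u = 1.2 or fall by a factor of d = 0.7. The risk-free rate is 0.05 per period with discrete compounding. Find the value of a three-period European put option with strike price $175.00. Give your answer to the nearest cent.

$28.56

Risk-neutral probability p = (1 + 0.05 − 0.7)/(1.2 − 0.7) = 0.3500/0.5000 = 0.7000
Terminal stock prices: S_uuu = 250.6, S_uud = 146.2, S_udd = 85.26, S_ddd = 49.73
Terminal payoffs (K − S): max(-75.56, 0) = 0, max(28.84, 0) = 28.84, max(89.74, 0) = 89.74, max(125.3, 0) = 125.3
Node uu (S = 208.8): V_uu = 1/1.05·[0.7000·0.0000 + 0.3000·28.8400] = 8.2400
Node ud (S = 121.8): V_ud = 1/1.05·[0.7000·28.8400 + 0.3000·89.7400] = 44.8667
Node dd (S = 71.05): V_dd = 1/1.05·[0.7000·89.7400 + 0.3000·125.2650] = 95.6167
Node u (S = 174): V_u = 1/1.05·[0.7000·8.2400 + 0.3000·44.8667] = 18.3124
Node d (S = 101.5): V_d = 1/1.05·[0.7000·44.8667 + 0.3000·95.6167] = 57.2302
Node 0 (S = 145): V_0 = 1/1.05·[0.7000·18.3124 + 0.3000·57.2302] = 28.5597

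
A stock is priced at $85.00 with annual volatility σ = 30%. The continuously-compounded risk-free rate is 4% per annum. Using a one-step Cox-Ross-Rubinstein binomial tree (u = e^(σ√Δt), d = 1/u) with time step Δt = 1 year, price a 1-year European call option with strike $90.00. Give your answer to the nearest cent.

$11.71

CRR parameters: u = e^(σ√Δt) = e^(0.3·√1) = 1.3499, d = 1/u = 0.7408
Per-period rate: rΔt = 0.04·1 = 0.04, so R = e^0.04 = 1.0408
Risk-neutral probability p = (e^0.04 − 0.7408)/(1.3499 − 0.7408) = 0.3000/0.6090 = 0.4926
Terminal stock prices: S_u = 114.7, S_d = 62.97
Terminal payoffs (S − K): max(24.74, 0) = 24.74, max(-27.03, 0) = 0
Node 0 (S = 85): V_0 = e^(−0.04)·[0.4926·24.7380 + 0.5074·0.0000] = 11.7073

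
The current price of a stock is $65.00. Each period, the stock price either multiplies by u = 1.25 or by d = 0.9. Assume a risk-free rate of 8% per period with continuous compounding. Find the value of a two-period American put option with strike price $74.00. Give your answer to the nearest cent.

$9.00

Risk-neutral probability p = (e^0.08 − 0.9)/(1.25 − 0.9) = 0.1833/0.3500 = 0.5237
Terminal stock prices: S_uu = 101.6, S_ud = 73.12, S_dd = 52.65
Terminal payoffs (K − S): max(-27.56, 0) = 0, max(0.875, 0) = 0.875, max(21.35, 0) = 21.35
Node u (S = 81.25): continuation = e^(−0.08)·[0.5237·0.0000 + 0.4763·0.8750] = 0.3847; exercise value = 0.0000 ≤ continuation, so V_u = 0.3847
Node d (S = 58.5): continuation = e^(−0.08)·[0.5237·0.8750 + 0.4763·21.3500] = 9.8106; exercise value = 15.5000 > continuation, so V_d = 15.5000 (exercise)
Node 0 (S = 65): continuation = e^(−0.08)·[0.5237·0.3847 + 0.4763·15.5000] = 7.0014; exercise value = 9.0000 > continuation, so V_0 = 9.0000 (exercise)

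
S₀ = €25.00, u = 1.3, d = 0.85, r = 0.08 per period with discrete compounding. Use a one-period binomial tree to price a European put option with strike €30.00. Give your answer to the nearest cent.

Risk-neutral probability p = (1 + 0.08 − 0.85)/(1.3 − 0.85) = 0.2300/0.4500 = 0.5111
Terminal stock prices: S_u = 32.5, S_d = 21.25
Terminal payoffs (K − S): max(-2.5, 0) = 0, max(8.75, 0) = 8.75
Node 0 (S = 25): V_0 = 1/1.08·[0.5111·0.0000 + 0.4889·8.7500] = 3.9609

€3.96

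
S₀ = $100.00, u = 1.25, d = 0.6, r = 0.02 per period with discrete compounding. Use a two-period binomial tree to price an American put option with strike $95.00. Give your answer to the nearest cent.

Risk-neutral probability p = (1 + 0.02 − 0.6)/(1.25 − 0.6) = 0.4200/0.6500 = 0.6462
Terminal stock prices: S_uu = 156.2, S_ud = 75, S_dd = 36
Terminal payoffs (K − S): max(-61.25, 0) = 0, max(20, 0) = 20, max(59, 0) = 59
Node u (S = 125): continuation = 1/1.02·[0.6462·0.0000 + 0.3538·20.0000] = 6.9382; exercise value = 0.0000 ≤ continuation, so V_u = 6.9382
Node d (S = 60): continuation = 1/1.02·[0.6462·20.0000 + 0.3538·59.0000] = 33.1373; exercise value = 35.0000 > continuation, so V_d = 35.0000 (exercise)
Node 0 (S = 100): continuation = 1/1.02·[0.6462·6.9382 + 0.3538·35.0000] = 16.5370; exercise value = 0.0000 ≤ continuation, so V_0 = 16.5370

$16.54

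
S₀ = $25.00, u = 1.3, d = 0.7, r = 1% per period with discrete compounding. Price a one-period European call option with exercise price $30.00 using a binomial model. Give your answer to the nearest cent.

$1.28

Risk-neutral probability p = (1 + 0.01 − 0.7)/(1.3 − 0.7) = 0.3100/0.6000 = 0.5167
Terminal stock prices: S_u = 32.5, S_d = 17.5
Terminal payoffs (S − K): max(2.5, 0) = 2.5, max(-12.5, 0) = 0
Node 0 (S = 25): V_0 = 1/1.01·[0.5167·2.5000 + 0.4833·0.0000] = 1.2789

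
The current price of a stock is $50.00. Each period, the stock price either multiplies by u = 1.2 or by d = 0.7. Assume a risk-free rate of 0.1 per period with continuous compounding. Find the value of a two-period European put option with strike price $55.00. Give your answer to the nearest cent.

Risk-neutral probability p = (e^0.1 − 0.7)/(1.2 − 0.7) = 0.4052/0.5000 = 0.8103
Terminal stock prices: S_uu = 72, S_ud = 42, S_dd = 24.5
Terminal payoffs (K − S): max(-17, 0) = 0, max(13, 0) = 13, max(30.5, 0) = 30.5
Node u (S = 60): V_u = e^(−0.1)·[0.8103·0.0000 + 0.1897·13.0000] = 2.2309
Node d (S = 35): V_d = e^(−0.1)·[0.8103·13.0000 + 0.1897·30.5000] = 14.7661
Node 0 (S = 50): V_0 = e^(−0.1)·[0.8103·2.2309 + 0.1897·14.7661] = 4.1698

$4.17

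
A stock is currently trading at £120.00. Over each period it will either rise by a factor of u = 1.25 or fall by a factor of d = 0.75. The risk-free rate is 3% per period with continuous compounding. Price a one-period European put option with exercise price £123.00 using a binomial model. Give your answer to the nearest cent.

Risk-neutral probability p = (e^0.03 − 0.75)/(1.25 − 0.75) = 0.2805/0.5000 = 0.5609
Terminal stock prices: S_u = 150, S_d = 90
Terminal payoffs (K − S): max(-27, 0) = 0, max(33, 0) = 33
Node 0 (S = 120): V_0 = e^(−0.03)·[0.5609·0.0000 + 0.4391·33.0000] = 14.0618

£14.06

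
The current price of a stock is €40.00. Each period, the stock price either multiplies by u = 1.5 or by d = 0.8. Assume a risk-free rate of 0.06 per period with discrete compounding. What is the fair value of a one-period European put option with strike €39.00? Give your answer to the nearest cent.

€4.15

Risk-neutral probability p = (1 + 0.06 − 0.8)/(1.5 − 0.8) = 0.2600/0.7000 = 0.3714
Terminal stock prices: S_u = 60, S_d = 32
Terminal payoffs (K − S): max(-21, 0) = 0, max(7, 0) = 7
Node 0 (S = 40): V_0 = 1/1.06·[0.3714·0.0000 + 0.6286·7.0000] = 4.1509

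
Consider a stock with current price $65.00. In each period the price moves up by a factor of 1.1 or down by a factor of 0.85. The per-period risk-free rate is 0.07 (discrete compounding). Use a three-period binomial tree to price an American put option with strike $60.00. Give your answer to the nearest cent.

$0.62

Risk-neutral probability p = (1 + 0.07 − 0.85)/(1.1 − 0.85) = 0.2200/0.2500 = 0.8800
Terminal stock prices: S_uuu = 86.52, S_uud = 66.85, S_udd = 51.66, S_ddd = 39.92
Terminal payoffs (K − S): max(-26.52, 0) = 0, max(-6.853, 0) = 0, max(8.341, 0) = 8.341, max(20.08, 0) = 20.08
Node uu (S = 78.65): continuation = 1/1.07·[0.8800·0.0000 + 0.1200·0.0000] = 0.0000; exercise value = 0.0000 ≤ continuation, so V_uu = 0.0000
Node ud (S = 60.77): continuation = 1/1.07·[0.8800·0.0000 + 0.1200·8.3413] = 0.9355; exercise value = 0.0000 ≤ continuation, so V_ud = 0.9355
Node dd (S = 46.96): continuation = 1/1.07·[0.8800·8.3413 + 0.1200·20.0819] = 9.1123; exercise value = 13.0375 > continuation, so V_dd = 13.0375 (exercise)
Node u (S = 71.5): continuation = 1/1.07·[0.8800·0.0000 + 0.1200·0.9355] = 0.1049; exercise value = 0.0000 ≤ continuation, so V_u = 0.1049
Node d (S = 55.25): continuation = 1/1.07·[0.8800·0.9355 + 0.1200·13.0375] = 2.2315; exercise value = 4.7500 > continuation, so V_d = 4.7500 (exercise)
Node 0 (S = 65): continuation = 1/1.07·[0.8800·0.1049 + 0.1200·4.7500] = 0.6190; exercise value = 0.0000 ≤ continuation, so V_0 = 0.6190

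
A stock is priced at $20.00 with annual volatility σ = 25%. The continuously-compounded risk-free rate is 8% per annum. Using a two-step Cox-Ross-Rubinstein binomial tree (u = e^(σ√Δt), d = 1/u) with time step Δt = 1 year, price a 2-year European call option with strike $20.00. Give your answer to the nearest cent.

$4.02

CRR parameters: u = e^(σ√Δt) = e^(0.25·√1) = 1.2840, d = 1/u = 0.7788
Per-period rate: rΔt = 0.08·1 = 0.08, so R = e^0.08 = 1.0833
Risk-neutral probability p = (e^0.08 − 0.7788)/(1.2840 − 0.7788) = 0.3045/0.5052 = 0.6027
Terminal stock prices: S_uu = 32.97, S_ud = 20, S_dd = 12.13
Terminal payoffs (S − K): max(12.97, 0) = 12.97, max(0, 0) = 0, max(-7.869, 0) = 0
Node u (S = 25.68): V_u = e^(−0.08)·[0.6027·12.9744 + 0.3973·0.0000] = 7.2182
Node d (S = 15.58): V_d = e^(−0.08)·[0.6027·0.0000 + 0.3973·0.0000] = 0.0000
Node 0 (S = 20): V_0 = e^(−0.08)·[0.6027·7.2182 + 0.3973·0.0000] = 4.0158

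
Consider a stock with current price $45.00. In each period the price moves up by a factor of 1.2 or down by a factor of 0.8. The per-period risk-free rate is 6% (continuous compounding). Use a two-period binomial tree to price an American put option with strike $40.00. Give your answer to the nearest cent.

$1.30

Risk-neutral probability p = (e^0.06 − 0.8)/(1.2 − 0.8) = 0.2618/0.4000 = 0.6546
Terminal stock prices: S_uu = 64.8, S_ud = 43.2, S_dd = 28.8
Terminal payoffs (K − S): max(-24.8, 0) = 0, max(-3.2, 0) = 0, max(11.2, 0) = 11.2
Node u (S = 54): continuation = e^(−0.06)·[0.6546·0.0000 + 0.3454·0.0000] = 0.0000; exercise value = 0.0000 ≤ continuation, so V_u = 0.0000
Node d (S = 36): continuation = e^(−0.06)·[0.6546·0.0000 + 0.3454·11.2000] = 3.6433; exercise value = 4.0000 > continuation, so V_d = 4.0000 (exercise)
Node 0 (S = 45): continuation = e^(−0.06)·[0.6546·0.0000 + 0.3454·4.0000] = 1.3012; exercise value = 0.0000 ≤ continuation, so V_0 = 1.3012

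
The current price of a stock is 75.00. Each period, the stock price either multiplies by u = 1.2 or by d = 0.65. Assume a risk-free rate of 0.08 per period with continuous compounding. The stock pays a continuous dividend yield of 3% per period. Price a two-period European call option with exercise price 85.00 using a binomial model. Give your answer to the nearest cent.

Per-period risk-free factor R = e^0.08 = 1.0833; dividend-adjusted growth = e^(0.08−0.03) = 1.0513.
Risk-neutral probability p = (1.0513 − 0.65)/(1.2 − 0.65) = 0.4013/0.5500 = 0.7296
Terminal stock prices: S_uu = 108, S_ud = 58.5, S_dd = 31.69
Terminal payoffs (S − K): max(23, 0) = 23, max(-26.5, 0) = 0, max(-53.31, 0) = 0
Node u (S = 90): V_u = e^(−0.08)·[0.7296·23.0000 + 0.2704·0.0000] = 15.4903
Node d (S = 48.75): V_d = e^(−0.08)·[0.7296·0.0000 + 0.2704·0.0000] = 0.0000
Node 0 (S = 75): V_0 = e^(−0.08)·[0.7296·15.4903 + 0.2704·0.0000] = 10.4326

10.43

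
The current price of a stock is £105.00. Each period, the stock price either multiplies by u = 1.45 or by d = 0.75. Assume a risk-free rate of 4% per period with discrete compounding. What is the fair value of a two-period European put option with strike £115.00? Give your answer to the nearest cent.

Risk-neutral probability p = (1 + 0.04 − 0.75)/(1.45 − 0.75) = 0.2900/0.7000 = 0.4143
Terminal stock prices: S_uu = 220.8, S_ud = 114.2, S_dd = 59.06
Terminal payoffs (K − S): max(-105.8, 0) = 0, max(0.8125, 0) = 0.8125, max(55.94, 0) = 55.94
Node u (S = 152.2): V_u = 1/1.04·[0.4143·0.0000 + 0.5857·0.8125] = 0.4576
Node d (S = 78.75): V_d = 1/1.04·[0.4143·0.8125 + 0.5857·55.9375] = 31.8269
Node 0 (S = 105): V_0 = 1/1.04·[0.4143·0.4576 + 0.5857·31.8269] = 18.1068

£18.11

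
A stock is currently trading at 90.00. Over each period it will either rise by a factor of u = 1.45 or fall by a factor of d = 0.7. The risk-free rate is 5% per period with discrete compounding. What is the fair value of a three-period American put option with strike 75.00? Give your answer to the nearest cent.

Risk-neutral probability p = (1 + 0.05 − 0.7)/(1.45 − 0.7) = 0.3500/0.7500 = 0.4667
Terminal stock prices: S_uuu = 274.4, S_uud = 132.5, S_udd = 63.94, S_ddd = 30.87
Terminal payoffs (K − S): max(-199.4, 0) = 0, max(-57.46, 0) = 0, max(11.06, 0) = 11.06, max(44.13, 0) = 44.13
Node uu (S = 189.2): continuation = 1/1.05·[0.4667·0.0000 + 0.5333·0.0000] = 0.0000; exercise value = 0.0000 ≤ continuation, so V_uu = 0.0000
Node ud (S = 91.35): continuation = 1/1.05·[0.4667·0.0000 + 0.5333·11.0550] = 5.6152; exercise value = 0.0000 ≤ continuation, so V_ud = 5.6152
Node dd (S = 44.1): continuation = 1/1.05·[0.4667·11.0550 + 0.5333·44.1300] = 27.3286; exercise value = 30.9000 > continuation, so V_dd = 30.9000 (exercise)
Node u (S = 130.5): continuation = 1/1.05·[0.4667·0.0000 + 0.5333·5.6152] = 2.8522; exercise value = 0.0000 ≤ continuation, so V_u = 2.8522
Node d (S = 63): continuation = 1/1.05·[0.4667·5.6152 + 0.5333·30.9000] = 18.1909; exercise value = 12.0000 ≤ continuation, so V_d = 18.1909
Node 0 (S = 90): continuation = 1/1.05·[0.4667·2.8522 + 0.5333·18.1909] = 10.5075; exercise value = 0.0000 ≤ continuation, so V_0 = 10.5075

10.51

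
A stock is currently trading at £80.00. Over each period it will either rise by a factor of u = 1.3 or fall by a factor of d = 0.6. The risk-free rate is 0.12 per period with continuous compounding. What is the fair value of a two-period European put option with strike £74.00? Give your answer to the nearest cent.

£5.55

Risk-neutral probability p = (e^0.12 − 0.6)/(1.3 − 0.6) = 0.5275/0.7000 = 0.7536
Terminal stock prices: S_uu = 135.2, S_ud = 62.4, S_dd = 28.8
Terminal payoffs (K − S): max(-61.2, 0) = 0, max(11.6, 0) = 11.6, max(45.2, 0) = 45.2
Node u (S = 104): V_u = e^(−0.12)·[0.7536·0.0000 + 0.2464·11.6000] = 2.5354
Node d (S = 48): V_d = e^(−0.12)·[0.7536·11.6000 + 0.2464·45.2000] = 17.6321
Node 0 (S = 80): V_0 = e^(−0.12)·[0.7536·2.5354 + 0.2464·17.6321] = 5.5483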